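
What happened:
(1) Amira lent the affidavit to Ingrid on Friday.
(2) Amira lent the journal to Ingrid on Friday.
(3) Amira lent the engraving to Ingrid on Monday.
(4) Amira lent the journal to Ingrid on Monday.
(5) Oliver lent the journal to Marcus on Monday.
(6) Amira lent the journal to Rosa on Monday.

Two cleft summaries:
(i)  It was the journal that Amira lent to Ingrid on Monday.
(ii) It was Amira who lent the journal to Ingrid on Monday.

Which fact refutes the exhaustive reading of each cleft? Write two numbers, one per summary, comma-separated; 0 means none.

3, 0

Summary (i) focuses "the journal" (the thing); background Amira as agent and Ingrid as recipient and on Monday as setting. Fact (3) matches that background with thing = the engraving — refutes (i).
Summary (ii) focuses "Amira" (the agent); background the journal as thing and Ingrid as recipient and on Monday as setting. No fact matches that background with a different agent, so 0.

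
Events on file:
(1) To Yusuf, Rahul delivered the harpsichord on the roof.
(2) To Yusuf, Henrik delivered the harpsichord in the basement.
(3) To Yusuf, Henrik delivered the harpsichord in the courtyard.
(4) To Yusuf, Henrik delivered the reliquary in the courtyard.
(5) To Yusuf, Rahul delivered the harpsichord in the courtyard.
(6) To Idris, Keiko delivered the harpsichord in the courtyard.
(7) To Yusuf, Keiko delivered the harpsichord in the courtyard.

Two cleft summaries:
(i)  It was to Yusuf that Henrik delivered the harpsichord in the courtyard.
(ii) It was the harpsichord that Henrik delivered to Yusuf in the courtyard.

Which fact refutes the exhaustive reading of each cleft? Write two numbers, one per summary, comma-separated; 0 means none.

Summary (i) focuses "Yusuf" (the recipient); background agent = Henrik, thing = the harpsichord, setting = in the courtyard. No fact matches that background with a different recipient, so 0.
Summary (ii) focuses "the harpsichord" (the thing); background agent = Henrik, recipient = Yusuf, setting = in the courtyard. Fact (4) matches that background with thing = the reliquary — refutes (ii).

0, 4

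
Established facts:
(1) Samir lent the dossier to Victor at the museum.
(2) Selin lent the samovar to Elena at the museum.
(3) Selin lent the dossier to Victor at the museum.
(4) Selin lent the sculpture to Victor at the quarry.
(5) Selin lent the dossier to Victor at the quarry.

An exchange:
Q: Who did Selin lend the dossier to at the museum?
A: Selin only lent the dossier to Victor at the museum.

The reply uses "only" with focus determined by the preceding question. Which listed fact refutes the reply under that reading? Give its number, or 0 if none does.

0

Answering "Who did ... to ...?" puts focus on the recipient — here, "Victor".
"Only" then excludes alternative recipients while the background — agent = Selin, thing = the dossier, setting = at the museum — is held fixed.
No fact keeps agent = Selin, thing = the dossier, setting = at the museum while changing the recipient; every other fact differs on something backgrounded. The reply stands.
(Fact (5) would refute a reading with focus on the setting — but that is not what the question asks.)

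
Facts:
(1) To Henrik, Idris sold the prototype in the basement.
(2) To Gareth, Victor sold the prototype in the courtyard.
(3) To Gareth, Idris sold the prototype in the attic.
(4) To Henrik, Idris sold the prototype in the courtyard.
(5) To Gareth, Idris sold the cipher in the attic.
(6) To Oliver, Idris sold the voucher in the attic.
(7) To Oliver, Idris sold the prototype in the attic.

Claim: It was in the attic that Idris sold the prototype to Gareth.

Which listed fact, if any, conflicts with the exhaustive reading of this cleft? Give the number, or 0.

0

Focus of the cleft: "in the attic" (the setting). Presupposed background: agent = Idris, thing = the prototype, recipient = Gareth.
The exhaustive reading says no other setting fits that background.
Every other fact differs from the presupposition on some backgrounded slot, so none challenges the exhaustivity.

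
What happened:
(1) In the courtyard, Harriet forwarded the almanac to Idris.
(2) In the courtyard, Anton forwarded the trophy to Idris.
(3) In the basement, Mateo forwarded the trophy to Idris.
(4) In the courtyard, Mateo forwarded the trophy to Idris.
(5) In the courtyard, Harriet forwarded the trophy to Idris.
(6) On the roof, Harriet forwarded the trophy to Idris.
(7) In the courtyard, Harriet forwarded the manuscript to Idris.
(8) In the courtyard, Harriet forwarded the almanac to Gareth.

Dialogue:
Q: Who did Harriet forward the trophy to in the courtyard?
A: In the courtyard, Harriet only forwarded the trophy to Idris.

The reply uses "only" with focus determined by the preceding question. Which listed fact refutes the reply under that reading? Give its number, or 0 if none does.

0

Answering "Who did ... to ...?" puts focus on the recipient — here, "Idris".
So "only" ranges over recipients; the rest (agent = Harriet, thing = the trophy, setting = in the courtyard) is presupposed.
No listed fact shares that background with another recipient. Nothing contradicts the reply.
(Fact (6) would refute a reading with focus on the setting — but that is not what the question asks.)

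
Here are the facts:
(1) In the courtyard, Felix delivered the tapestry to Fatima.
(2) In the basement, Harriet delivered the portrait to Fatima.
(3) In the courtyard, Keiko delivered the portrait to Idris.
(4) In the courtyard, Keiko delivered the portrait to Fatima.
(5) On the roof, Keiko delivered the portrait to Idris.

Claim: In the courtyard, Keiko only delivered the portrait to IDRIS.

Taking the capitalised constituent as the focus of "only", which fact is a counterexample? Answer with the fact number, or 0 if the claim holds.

The capitals mark "Idris" as focus. So "only" rules out other recipients, with the rest (agent = Keiko, thing = the portrait, setting = in the courtyard) as background.
Fact (4) matches on agent = Keiko, thing = the portrait, setting = in the courtyard, but has recipient = Fatima instead. That refutes the claim.

4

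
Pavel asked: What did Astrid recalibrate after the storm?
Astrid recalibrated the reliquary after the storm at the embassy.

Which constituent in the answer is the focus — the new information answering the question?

The wh-word "what" asks about the direct object.
In the answer, "Astrid" and "after the storm" are given — repeated from the question.
"at the embassy" is also new, but it specifies the location, which is not what the question asks about — so it is not the focus.
The constituent filling the direct object gap is "the reliquary"; that is the focus.

the reliquary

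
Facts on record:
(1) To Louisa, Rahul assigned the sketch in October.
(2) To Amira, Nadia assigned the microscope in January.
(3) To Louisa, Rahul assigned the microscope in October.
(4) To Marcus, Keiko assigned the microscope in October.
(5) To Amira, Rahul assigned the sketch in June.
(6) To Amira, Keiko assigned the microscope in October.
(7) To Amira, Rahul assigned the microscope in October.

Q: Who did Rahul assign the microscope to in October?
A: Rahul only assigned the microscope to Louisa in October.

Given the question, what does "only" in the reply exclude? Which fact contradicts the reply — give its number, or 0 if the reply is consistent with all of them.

Answering "Who did ... to ...?" puts focus on the recipient — here, "Louisa".
So "only" ranges over recipients; the rest (agent = Rahul, thing = the microscope, setting = in October) is presupposed.
Fact (7) keeps agent = Rahul, thing = the microscope, setting = in October but has recipient = Amira; that refutes the reply.
(Fact (1) would refute a reading with focus on the thing — but that is not what the question asks.)

7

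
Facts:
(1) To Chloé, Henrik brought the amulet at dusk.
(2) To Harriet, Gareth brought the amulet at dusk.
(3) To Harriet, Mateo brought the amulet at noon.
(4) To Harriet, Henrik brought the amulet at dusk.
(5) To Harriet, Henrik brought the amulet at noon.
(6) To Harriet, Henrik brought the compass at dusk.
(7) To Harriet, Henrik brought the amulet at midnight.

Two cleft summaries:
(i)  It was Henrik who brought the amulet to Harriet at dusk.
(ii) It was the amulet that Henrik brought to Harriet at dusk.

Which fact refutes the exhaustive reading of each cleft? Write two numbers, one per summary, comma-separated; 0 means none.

(i): focus "Henrik". Looking for thing = the amulet, recipient = Harriet, setting = at dusk with some other agent — fact (2) has Gareth there. Refuted.
(ii): focus "the amulet". Looking for agent = Henrik, recipient = Harriet, setting = at dusk with some other thing — fact (6) has the compass there. Refuted.

2, 6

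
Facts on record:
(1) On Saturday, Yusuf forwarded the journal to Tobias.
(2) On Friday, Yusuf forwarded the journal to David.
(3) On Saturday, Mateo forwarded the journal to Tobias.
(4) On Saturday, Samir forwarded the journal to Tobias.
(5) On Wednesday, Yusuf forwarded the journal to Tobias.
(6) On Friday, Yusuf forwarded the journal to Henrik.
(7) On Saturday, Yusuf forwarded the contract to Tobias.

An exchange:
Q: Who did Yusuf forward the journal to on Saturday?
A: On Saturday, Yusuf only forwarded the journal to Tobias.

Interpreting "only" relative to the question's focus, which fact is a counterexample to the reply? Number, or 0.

Answering "Who did ... to ...?" puts focus on the recipient — here, "Tobias".
"Only" then excludes alternative recipients while the background — same agent, thing, setting (Yusuf / the journal / on Saturday) — is held fixed.
No listed fact shares that background with another recipient. Nothing contradicts the reply.
(Fact (5) would refute a reading with focus on the setting — but that is not what the question asks.)

0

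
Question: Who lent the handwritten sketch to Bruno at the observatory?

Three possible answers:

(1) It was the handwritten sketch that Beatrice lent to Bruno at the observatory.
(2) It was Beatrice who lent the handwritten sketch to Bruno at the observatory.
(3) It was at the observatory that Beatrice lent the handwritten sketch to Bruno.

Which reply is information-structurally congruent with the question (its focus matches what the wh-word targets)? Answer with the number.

2

The question word "who" targets the subject (agent).
Option (1) clefts "the handwritten sketch" — the direct object, not what was asked.
Option (2) clefts "Beatrice" — that matches what the question asks about.
Option (3) clefts "at the observatory" — the location, not what was asked.
So the congruent reply is (2).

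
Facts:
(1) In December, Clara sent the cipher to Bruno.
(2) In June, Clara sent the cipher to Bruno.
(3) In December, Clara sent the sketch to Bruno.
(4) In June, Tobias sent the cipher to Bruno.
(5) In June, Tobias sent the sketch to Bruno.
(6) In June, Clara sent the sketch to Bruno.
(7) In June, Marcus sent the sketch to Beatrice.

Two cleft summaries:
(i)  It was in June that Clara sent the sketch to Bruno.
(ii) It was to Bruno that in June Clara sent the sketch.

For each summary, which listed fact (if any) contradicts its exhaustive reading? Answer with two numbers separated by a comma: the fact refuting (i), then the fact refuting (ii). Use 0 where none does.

3, 0

(i): focus "in June". Looking for agent = Clara, thing = the sketch, recipient = Bruno with some other setting — fact (3) has in December there. Refuted.
(ii): focus "Bruno". No fact shares agent = Clara, thing = the sketch, setting = in June with a different recipient. 0.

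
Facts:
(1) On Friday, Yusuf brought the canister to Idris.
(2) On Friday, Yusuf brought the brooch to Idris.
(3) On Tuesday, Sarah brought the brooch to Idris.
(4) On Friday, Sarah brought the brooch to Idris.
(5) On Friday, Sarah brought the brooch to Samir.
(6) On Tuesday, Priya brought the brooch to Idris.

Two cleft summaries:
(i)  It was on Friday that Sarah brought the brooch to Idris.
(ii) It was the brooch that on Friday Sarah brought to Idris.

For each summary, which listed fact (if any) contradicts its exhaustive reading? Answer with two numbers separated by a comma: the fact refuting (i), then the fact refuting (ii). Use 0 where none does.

(i): focus "on Friday". Looking for Sarah as agent and the brooch as thing and Idris as recipient with some other setting — fact (3) has on Tuesday there. Refuted.
(ii): focus "the brooch". No fact shares Sarah as agent and Idris as recipient and on Friday as setting with a different thing. 0.

3, 0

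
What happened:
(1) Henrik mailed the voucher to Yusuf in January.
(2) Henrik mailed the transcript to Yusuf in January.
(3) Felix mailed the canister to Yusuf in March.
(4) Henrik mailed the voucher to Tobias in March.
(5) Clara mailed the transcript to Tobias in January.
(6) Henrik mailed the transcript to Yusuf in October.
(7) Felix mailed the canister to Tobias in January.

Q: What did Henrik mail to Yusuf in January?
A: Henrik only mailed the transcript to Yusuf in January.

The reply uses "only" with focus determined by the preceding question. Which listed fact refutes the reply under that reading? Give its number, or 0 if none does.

The question "What did ...?" targets the thing, so in the reply the focus falls on "the transcript".
"Only" then excludes alternative things while the background — Henrik as agent and Yusuf as recipient and in January as setting — is held fixed.
Fact (1) shares the background with a different thing (the voucher) — counterexample.
(Fact (6) would refute a reading with focus on the setting — but that is not what the question asks.)

1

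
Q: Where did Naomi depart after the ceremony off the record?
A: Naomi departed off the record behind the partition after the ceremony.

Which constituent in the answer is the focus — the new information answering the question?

The wh-word "where" asks about the location.
In the answer, "Naomi", "off the record" and "after the ceremony" are given — repeated from the question.
The constituent filling the location gap is "behind the partition"; that is the focus and would carry nuclear stress.

behind the partition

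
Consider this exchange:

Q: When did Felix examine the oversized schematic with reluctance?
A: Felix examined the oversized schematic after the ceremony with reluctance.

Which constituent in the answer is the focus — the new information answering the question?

after the ceremony

The wh-word "when" asks about the time.
In the answer, "Felix", "the oversized schematic" and "with reluctance" are given — repeated from the question.
The constituent filling the time gap is "after the ceremony"; that is the focus and would carry nuclear stress.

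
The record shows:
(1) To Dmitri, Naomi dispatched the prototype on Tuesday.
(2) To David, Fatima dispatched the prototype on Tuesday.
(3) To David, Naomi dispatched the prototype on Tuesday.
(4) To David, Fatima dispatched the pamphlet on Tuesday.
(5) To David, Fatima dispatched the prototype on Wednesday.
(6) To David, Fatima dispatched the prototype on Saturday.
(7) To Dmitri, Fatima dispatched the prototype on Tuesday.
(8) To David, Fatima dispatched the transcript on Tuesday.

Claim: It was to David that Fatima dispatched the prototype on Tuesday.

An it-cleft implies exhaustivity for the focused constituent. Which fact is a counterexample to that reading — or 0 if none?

The cleft puts "David" in focus and presupposes the open proposition with agent = Fatima, thing = the prototype, setting = on Tuesday.
Exhaustivity: David is the only recipient satisfying that background.
Fact (7) shares the background but with recipient = Dmitri; exhaustivity is violated.

7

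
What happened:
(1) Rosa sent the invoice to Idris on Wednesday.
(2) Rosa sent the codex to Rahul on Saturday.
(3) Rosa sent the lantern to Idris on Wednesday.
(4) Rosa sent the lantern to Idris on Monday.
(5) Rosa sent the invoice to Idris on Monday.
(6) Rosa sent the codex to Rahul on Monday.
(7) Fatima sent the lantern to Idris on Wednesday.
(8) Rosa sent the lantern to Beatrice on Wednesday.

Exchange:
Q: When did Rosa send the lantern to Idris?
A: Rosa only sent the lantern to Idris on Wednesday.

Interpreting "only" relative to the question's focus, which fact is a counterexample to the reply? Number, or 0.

The question "When did ...?" targets the setting, so in the reply the focus falls on "on Wednesday".
"Only" then excludes alternative settings while the background — agent = Rosa, thing = the lantern, recipient = Idris — is held fixed.
Fact (4) keeps agent = Rosa, thing = the lantern, recipient = Idris but has setting = on Monday; that refutes the reply.
(Fact (8) would refute a reading with focus on the recipient — but that is not what the question asks.)

4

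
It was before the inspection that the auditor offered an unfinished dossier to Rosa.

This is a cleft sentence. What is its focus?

before the inspection

In an it-cleft "It was X that/who ...", the clefted constituent X is the focus; the that/who-clause expresses the presupposed open proposition.
Here the focus is "before the inspection". The backgrounded (presupposed) material includes "the auditor", "an unfinished dossier" and "to Rosa".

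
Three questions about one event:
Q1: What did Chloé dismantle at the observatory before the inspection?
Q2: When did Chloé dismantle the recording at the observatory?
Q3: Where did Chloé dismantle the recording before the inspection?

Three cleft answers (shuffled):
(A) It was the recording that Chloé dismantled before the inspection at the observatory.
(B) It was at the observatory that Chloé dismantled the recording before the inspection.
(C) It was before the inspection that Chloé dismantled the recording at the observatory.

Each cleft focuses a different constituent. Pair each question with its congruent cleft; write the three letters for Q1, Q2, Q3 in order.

ACB

Q1 asks about the direct object; cleft (A) focuses "the recording", which is the direct object — so Q1 → A.
Q2 asks about the time; cleft (C) focuses "before the inspection", which is the time — so Q2 → C.
Q3 asks about the location; cleft (B) focuses "at the observatory", which is the location — so Q3 → B.
Mapping: Q1→A, Q2→C, Q3→B.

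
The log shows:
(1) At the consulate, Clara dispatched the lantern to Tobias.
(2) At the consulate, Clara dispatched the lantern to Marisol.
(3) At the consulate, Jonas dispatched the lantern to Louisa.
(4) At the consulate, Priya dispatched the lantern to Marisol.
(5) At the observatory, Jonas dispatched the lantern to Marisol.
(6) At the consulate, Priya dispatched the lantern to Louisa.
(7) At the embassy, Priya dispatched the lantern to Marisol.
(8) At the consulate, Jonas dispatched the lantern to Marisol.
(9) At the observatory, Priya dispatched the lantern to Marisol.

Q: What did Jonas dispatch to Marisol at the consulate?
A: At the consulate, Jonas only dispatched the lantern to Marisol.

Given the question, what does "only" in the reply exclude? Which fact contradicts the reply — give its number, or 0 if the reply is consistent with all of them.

0

The question "What did ...?" targets the thing, so in the reply the focus falls on "the lantern".
So "only" ranges over things; the rest (same agent, recipient, setting (Jonas / Marisol / at the consulate)) is presupposed.
No listed fact shares that background with another thing. Nothing contradicts the reply.
(Fact (5) would refute a reading with focus on the setting — but that is not what the question asks.)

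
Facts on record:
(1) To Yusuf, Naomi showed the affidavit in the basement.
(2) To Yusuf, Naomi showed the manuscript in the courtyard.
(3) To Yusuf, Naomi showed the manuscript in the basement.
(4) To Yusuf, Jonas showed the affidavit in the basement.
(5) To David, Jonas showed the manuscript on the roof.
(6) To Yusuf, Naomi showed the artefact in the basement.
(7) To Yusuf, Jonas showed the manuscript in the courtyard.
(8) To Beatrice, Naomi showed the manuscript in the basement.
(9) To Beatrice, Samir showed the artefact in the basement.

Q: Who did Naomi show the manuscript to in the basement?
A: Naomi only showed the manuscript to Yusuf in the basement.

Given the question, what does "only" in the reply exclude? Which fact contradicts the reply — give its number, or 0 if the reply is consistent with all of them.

8

Answering "Who did ... to ...?" puts focus on the recipient — here, "Yusuf".
"Only" then excludes alternative recipients while the background — Naomi as agent and the manuscript as thing and in the basement as setting — is held fixed.
Fact (8) keeps Naomi as agent and the manuscript as thing and in the basement as setting but has recipient = Beatrice; that refutes the reply.
(Fact (1) would refute a reading with focus on the thing — but that is not what the question asks.)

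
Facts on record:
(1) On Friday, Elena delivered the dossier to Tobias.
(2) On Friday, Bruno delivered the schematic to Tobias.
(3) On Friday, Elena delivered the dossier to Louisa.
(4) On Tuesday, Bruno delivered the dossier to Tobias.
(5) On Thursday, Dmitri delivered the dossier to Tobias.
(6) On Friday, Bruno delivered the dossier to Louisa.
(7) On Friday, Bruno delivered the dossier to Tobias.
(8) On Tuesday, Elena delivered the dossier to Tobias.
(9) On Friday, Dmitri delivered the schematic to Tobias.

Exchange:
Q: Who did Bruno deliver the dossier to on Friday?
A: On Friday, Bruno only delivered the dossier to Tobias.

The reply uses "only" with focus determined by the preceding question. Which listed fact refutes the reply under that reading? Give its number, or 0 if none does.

The question "Who did ... to ...?" targets the recipient, so in the reply the focus falls on "Tobias".
So "only" ranges over recipients; the rest (agent = Bruno, thing = the dossier, setting = on Friday) is presupposed.
Fact (6) keeps agent = Bruno, thing = the dossier, setting = on Friday but has recipient = Louisa; that refutes the reply.
(Fact (2) would refute a reading with focus on the thing — but that is not what the question asks.)

6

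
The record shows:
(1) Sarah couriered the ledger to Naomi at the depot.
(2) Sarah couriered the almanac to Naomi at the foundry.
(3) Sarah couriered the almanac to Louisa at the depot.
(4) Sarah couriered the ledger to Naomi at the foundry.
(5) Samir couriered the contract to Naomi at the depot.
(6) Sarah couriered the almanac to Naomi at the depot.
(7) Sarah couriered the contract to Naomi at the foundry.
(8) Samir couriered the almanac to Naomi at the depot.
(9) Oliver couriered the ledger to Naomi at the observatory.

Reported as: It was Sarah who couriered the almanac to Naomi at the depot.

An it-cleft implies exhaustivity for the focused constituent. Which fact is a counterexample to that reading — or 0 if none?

8

The cleft puts "Sarah" in focus and presupposes the open proposition with same thing, recipient, setting (the almanac / Naomi / at the depot).
The exhaustive reading says no other agent fits that background.
But fact (8) also has same thing, recipient, setting (the almanac / Naomi / at the depot), with agent = Samir — so the exhaustive reading fails.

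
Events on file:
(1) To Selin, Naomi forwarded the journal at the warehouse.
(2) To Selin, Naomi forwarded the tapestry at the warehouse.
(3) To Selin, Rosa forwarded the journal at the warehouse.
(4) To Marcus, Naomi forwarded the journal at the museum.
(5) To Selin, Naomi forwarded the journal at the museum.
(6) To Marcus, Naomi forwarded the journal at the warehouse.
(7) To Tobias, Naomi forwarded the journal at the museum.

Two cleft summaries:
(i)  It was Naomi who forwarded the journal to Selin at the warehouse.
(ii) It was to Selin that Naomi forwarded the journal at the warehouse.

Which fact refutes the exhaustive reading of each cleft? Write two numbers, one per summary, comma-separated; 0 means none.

3, 6

Summary (i) focuses "Naomi" (the agent); background the journal as thing and Selin as recipient and at the warehouse as setting. Fact (3) matches that background with agent = Rosa — refutes (i).
Summary (ii) focuses "Selin" (the recipient); background Naomi as agent and the journal as thing and at the warehouse as setting. Fact (6) matches that background with recipient = Marcus — refutes (ii).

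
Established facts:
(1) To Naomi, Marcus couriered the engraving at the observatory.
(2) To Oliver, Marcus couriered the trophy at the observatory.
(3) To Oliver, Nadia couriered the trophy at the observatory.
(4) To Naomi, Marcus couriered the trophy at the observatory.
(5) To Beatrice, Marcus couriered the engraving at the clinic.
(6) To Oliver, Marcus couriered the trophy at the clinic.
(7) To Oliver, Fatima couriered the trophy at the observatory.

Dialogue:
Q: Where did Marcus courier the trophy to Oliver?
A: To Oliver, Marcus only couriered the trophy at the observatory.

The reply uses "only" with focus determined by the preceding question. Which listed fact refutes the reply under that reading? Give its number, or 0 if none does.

6

The question "Where did ...?" targets the setting, so in the reply the focus falls on "at the observatory".
"Only" then excludes alternative settings while the background — agent = Marcus, thing = the trophy, recipient = Oliver — is held fixed.
Fact (6) keeps agent = Marcus, thing = the trophy, recipient = Oliver but has setting = at the clinic; that refutes the reply.
(Fact (4) would refute a reading with focus on the recipient — but that is not what the question asks.)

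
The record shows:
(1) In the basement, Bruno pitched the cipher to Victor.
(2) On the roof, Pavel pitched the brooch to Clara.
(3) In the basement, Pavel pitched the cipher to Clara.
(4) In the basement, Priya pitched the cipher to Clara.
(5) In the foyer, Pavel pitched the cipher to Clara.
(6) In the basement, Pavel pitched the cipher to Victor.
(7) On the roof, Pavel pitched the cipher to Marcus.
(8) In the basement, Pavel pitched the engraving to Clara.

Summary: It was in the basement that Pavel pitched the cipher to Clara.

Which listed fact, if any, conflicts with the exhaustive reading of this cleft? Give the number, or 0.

5

Focus of the cleft: "in the basement" (the setting). Presupposed background: Pavel as agent and the cipher as thing and Clara as recipient.
Exhaustivity: in the basement is the only setting satisfying that background.
Fact (5) shares the background but with setting = in the foyer; exhaustivity is violated.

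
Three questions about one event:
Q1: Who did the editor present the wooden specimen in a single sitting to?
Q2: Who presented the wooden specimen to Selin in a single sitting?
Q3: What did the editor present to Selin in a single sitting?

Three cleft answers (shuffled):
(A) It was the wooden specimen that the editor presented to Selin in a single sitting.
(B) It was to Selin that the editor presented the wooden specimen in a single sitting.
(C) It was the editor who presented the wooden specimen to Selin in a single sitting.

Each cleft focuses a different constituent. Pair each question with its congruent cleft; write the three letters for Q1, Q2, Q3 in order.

Q1 asks about the recipient; cleft (B) focuses "to Selin", which is the recipient — so Q1 → B.
Q2 asks about the subject (agent); cleft (C) focuses "the editor", which is the subject (agent) — so Q2 → C.
Q3 asks about the direct object; cleft (A) focuses "the wooden specimen", which is the direct object — so Q3 → A.
Mapping: Q1→B, Q2→C, Q3→A.

BCA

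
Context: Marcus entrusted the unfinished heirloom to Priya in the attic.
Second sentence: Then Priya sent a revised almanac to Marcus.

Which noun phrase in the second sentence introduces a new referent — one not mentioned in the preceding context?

a revised almanac

"Priya" and "Marcus" in the second sentence are given — already mentioned in the context.
"a revised almanac" has no antecedent in the context; it is discourse-new (the indefinite article also signals a new referent).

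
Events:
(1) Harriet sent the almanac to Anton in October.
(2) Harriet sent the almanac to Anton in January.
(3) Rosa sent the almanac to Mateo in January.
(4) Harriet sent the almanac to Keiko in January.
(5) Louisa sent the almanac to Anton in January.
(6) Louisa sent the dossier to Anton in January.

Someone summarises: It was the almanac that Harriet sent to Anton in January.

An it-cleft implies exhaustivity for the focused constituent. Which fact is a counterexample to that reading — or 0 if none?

0

The cleft puts "the almanac" in focus and presupposes the open proposition with same agent, recipient, setting (Harriet / Anton / in January).
The exhaustive reading says no other thing fits that background.
No listed fact matches the background with a different thing. Exhaustivity holds.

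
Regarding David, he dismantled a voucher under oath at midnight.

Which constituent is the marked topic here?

David

The construction explicitly marks "David" as what the sentence is about — the topic.
The remainder of the clause is the comment (what is said about the topic).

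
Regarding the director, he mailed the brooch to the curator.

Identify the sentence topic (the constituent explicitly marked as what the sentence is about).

The construction explicitly marks "the director" as what the sentence is about — the topic.
The remainder of the clause is the comment (what is said about the topic).

the director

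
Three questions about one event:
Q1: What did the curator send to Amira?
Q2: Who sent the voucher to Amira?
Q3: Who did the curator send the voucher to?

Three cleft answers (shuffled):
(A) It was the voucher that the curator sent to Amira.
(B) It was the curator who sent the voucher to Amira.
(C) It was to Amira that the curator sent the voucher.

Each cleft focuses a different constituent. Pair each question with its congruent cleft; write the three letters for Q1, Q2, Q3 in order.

Q1 asks about the direct object; cleft (A) focuses "the voucher", which is the direct object — so Q1 → A.
Q2 asks about the subject (agent); cleft (B) focuses "the curator", which is the subject (agent) — so Q2 → B.
Q3 asks about the recipient; cleft (C) focuses "to Amira", which is the recipient — so Q3 → C.
Mapping: Q1→A, Q2→B, Q3→C.

ABC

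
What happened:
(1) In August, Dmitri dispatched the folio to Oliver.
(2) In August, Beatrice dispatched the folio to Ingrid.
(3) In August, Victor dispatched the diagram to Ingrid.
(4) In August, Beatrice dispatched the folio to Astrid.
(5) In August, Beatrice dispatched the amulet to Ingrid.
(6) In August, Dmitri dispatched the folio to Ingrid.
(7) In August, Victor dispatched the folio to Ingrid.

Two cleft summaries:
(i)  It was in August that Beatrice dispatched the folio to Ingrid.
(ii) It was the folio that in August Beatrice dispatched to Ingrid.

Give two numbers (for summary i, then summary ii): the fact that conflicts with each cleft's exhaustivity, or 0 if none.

(i): focus "in August". No fact shares Beatrice as agent and the folio as thing and Ingrid as recipient with a different setting. 0.
(ii): focus "the folio". Looking for Beatrice as agent and Ingrid as recipient and in August as setting with some other thing — fact (5) has the amulet there. Refuted.

0, 5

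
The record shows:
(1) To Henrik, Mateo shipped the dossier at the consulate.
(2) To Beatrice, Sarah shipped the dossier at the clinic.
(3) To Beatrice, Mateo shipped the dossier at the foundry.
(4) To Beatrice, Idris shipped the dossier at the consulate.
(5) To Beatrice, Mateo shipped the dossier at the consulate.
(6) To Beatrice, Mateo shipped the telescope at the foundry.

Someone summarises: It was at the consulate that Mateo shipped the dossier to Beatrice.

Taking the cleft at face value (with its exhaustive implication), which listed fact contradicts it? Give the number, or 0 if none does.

Focus of the cleft: "at the consulate" (the setting). Presupposed background: same agent, thing, recipient (Mateo / the dossier / Beatrice).
Exhaustivity: at the consulate is the only setting satisfying that background.
Fact (3) shares the background but with setting = at the foundry; exhaustivity is violated.

3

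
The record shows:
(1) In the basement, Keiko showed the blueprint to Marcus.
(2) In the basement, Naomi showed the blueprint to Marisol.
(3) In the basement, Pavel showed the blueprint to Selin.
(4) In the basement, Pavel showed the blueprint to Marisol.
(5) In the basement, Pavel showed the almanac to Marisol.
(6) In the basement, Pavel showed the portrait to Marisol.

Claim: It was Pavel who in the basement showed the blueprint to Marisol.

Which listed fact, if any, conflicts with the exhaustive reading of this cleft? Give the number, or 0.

2

Focus of the cleft: "Pavel" (the agent). Presupposed background: the blueprint as thing and Marisol as recipient and in the basement as setting.
Exhaustivity: Pavel is the only agent satisfying that background.
Fact (2) shares the background but with agent = Naomi; exhaustivity is violated.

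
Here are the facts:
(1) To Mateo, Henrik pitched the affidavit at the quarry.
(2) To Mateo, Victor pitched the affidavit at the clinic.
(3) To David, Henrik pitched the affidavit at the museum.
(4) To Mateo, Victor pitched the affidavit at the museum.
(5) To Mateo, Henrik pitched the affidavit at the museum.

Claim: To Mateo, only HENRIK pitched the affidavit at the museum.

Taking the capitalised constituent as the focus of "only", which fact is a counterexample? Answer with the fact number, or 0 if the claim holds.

Focus (in capitals) is "Henrik" — the agent. "Only" excludes alternative agents while holding fixed same thing, recipient, setting (the affidavit / Mateo / at the museum).
Fact (4) matches on same thing, recipient, setting (the affidavit / Mateo / at the museum), but has agent = Victor instead. That refutes the claim.

4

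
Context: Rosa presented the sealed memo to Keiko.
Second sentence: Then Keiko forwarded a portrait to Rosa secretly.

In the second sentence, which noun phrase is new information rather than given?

a portrait

"Keiko" and "Rosa" in the second sentence are given — already mentioned in the context.
"a portrait" has no antecedent in the context; it is discourse-new (the indefinite article also signals a new referent).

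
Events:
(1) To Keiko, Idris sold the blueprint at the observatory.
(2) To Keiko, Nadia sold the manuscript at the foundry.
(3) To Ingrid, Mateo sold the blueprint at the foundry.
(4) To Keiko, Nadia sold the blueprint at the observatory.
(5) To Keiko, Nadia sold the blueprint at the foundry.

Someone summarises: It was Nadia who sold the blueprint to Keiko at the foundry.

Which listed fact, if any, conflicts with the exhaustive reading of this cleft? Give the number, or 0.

Focus of the cleft: "Nadia" (the agent). Presupposed background: same thing, recipient, setting (the blueprint / Keiko / at the foundry).
The exhaustive reading says no other agent fits that background.
Every other fact differs from the presupposition on some backgrounded slot, so none challenges the exhaustivity.

0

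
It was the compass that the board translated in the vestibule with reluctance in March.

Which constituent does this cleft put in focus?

the compass

In an it-cleft "It was X that/who ...", the clefted constituent X is the focus; the that/who-clause expresses the presupposed open proposition.
Here the focus is "the compass". The backgrounded (presupposed) material includes "the board", "with reluctance", "in March" and "in the vestibule".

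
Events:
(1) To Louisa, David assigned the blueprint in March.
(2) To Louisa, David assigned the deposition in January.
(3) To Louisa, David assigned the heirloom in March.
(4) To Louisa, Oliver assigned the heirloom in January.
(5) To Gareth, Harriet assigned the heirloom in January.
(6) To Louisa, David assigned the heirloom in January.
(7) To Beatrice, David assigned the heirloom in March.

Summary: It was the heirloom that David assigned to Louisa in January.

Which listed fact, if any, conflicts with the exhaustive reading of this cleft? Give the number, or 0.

2

Focus of the cleft: "the heirloom" (the thing). Presupposed background: same agent, recipient, setting (David / Louisa / in January).
The exhaustive reading says no other thing fits that background.
But fact (2) also has same agent, recipient, setting (David / Louisa / in January), with thing = the deposition — so the exhaustive reading fails.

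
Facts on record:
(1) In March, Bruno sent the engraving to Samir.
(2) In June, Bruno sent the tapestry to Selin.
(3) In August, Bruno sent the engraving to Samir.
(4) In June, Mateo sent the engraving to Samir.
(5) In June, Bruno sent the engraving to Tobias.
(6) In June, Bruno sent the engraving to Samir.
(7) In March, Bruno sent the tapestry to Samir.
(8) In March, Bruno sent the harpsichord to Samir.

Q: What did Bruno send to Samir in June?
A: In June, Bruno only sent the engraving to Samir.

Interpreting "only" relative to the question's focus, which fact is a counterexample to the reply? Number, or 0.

0

Answering "What did ...?" puts focus on the thing — here, "the engraving".
"Only" then excludes alternative things while the background — same agent, recipient, setting (Bruno / Samir / in June) — is held fixed.
No fact keeps same agent, recipient, setting (Bruno / Samir / in June) while changing the thing; every other fact differs on something backgrounded. The reply stands.
(Fact (5) would refute a reading with focus on the recipient — but that is not what the question asks.)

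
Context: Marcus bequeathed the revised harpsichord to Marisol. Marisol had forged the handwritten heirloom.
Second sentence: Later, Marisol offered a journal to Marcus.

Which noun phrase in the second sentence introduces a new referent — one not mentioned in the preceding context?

a journal

"Marisol" and "Marcus" in the second sentence are given — already mentioned in the context.
"a journal" has no antecedent in the context; it is discourse-new (the indefinite article also signals a new referent).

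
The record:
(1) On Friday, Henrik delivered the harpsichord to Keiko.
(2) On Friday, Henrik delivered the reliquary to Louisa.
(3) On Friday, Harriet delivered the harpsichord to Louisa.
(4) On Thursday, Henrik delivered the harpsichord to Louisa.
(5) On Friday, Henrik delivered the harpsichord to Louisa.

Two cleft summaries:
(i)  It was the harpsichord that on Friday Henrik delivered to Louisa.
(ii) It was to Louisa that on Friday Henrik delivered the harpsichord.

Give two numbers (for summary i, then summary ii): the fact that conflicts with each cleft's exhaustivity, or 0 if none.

2, 1

Summary (i) focuses "the harpsichord" (the thing); background agent = Henrik, recipient = Louisa, setting = on Friday. Fact (2) matches that background with thing = the reliquary — refutes (i).
Summary (ii) focuses "Louisa" (the recipient); background agent = Henrik, thing = the harpsichord, setting = on Friday. Fact (1) matches that background with recipient = Keiko — refutes (ii).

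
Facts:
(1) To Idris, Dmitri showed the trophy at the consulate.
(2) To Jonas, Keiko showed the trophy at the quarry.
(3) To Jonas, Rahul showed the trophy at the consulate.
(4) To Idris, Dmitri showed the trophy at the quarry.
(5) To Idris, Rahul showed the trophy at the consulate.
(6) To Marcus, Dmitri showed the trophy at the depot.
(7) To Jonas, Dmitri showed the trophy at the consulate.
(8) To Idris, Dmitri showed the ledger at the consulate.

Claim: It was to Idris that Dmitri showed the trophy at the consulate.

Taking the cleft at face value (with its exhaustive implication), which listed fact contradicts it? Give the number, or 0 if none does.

7

The cleft puts "Idris" in focus and presupposes the open proposition with Dmitri as agent and the trophy as thing and at the consulate as setting.
Exhaustivity: Idris is the only recipient satisfying that background.
Fact (7) shares the background but with recipient = Jonas; exhaustivity is violated.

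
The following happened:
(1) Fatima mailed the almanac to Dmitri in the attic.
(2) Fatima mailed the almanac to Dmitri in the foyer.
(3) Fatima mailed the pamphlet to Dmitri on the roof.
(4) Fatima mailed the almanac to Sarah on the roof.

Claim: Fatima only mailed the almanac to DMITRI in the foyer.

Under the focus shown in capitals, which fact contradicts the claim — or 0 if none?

Focus (in capitals) is "Dmitri" — the recipient. "Only" excludes alternative recipients while holding fixed Fatima as agent and the almanac as thing and in the foyer as setting.
Every other fact changes something in the background, not just the recipient. Nothing refutes the claim.

0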